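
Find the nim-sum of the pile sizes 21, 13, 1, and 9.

16

In binary:
  10101  (21)
  01101  (13)
  00001  (1)
  01001  (9)
  -----
  10000  (16)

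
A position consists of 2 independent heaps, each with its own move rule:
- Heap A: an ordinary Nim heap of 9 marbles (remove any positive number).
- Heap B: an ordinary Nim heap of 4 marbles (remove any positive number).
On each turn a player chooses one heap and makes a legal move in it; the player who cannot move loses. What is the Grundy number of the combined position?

13

Heap A is a plain Nim heap of size 9, so its Grundy value is 9.
Heap B is a plain Nim heap of size 4, so its Grundy value is 4.
By the Sprague-Grundy theorem, the Grundy value of a sum of independent games is the XOR of the component values.
Combined value = 9 ⊕ 4 = 13.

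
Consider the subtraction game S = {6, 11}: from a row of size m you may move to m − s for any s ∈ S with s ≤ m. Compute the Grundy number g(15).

Grundy values for subtraction set {6, 11}:
k:     0  1  2  3  4  5  6  7  8  9 10 11 12 13 14 15
g(k):  0  0  0  0  0  0  1  1  1  1  1  1  2  2  2  2
So g(15) = 2.

2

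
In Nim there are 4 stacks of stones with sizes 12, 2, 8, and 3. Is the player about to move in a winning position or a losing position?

Nim-sum: 12 XOR 2 XOR 8 XOR 3 = 5.
The nim-sum is 5 ≠ 0, so this is an N-position: the player to move can win.

Winning position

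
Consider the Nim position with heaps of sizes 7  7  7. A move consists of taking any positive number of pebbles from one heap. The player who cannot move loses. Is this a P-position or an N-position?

N-position

Nim-sum: 7 ^ 7 ^ 7 = 7.
The nim-sum is 7 ≠ 0, so this is an N-position: the player to move can win.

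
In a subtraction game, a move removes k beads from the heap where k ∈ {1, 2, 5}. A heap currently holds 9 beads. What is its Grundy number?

0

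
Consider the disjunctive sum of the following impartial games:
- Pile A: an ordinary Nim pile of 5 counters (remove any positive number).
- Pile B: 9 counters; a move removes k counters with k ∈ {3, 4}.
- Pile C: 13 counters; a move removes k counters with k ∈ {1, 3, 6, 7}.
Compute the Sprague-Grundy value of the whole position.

Pile A is a plain Nim pile of size 5, so its Grundy value is 5.
Grundy values for pile B (subtraction set {3, 4}):
g(0) = mex{} = 0
g(1) = mex{} = 0
g(2) = mex{} = 0
g(3) = mex{0} = 1
g(4) = mex{0} = 1
g(5) = mex{0} = 1
g(6) = mex{0,1} = 2
g(7) = mex{1} = 0
g(8) = mex{1} = 0
g(9) = mex{1,2} = 0
So g(9) = 0.
For pile C, compute g(0), g(1), … with moves {1, 3, 6, 7}:
k:     0  1  2  3  4  5  6  7  8  9 10 11 12 13
g(k):  0  1  0  1  0  1  2  3  2  3  2  3  0  1
So g(13) = 1.
The value of a disjunctive sum is the nim-sum of the parts.
Combined value = 5 ⊕ 0 ⊕ 1 = 4.

4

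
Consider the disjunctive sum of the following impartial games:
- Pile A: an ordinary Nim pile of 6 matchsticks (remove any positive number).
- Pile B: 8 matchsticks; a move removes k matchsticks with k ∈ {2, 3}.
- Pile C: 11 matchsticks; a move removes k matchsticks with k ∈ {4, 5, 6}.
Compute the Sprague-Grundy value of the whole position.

7

Pile A is a plain Nim pile of size 6, so its Grundy value is 6.
For pile B, compute g(0), g(1), … with moves {2, 3}:
g(0) = mex{} = 0
g(1) = mex{} = 0
g(2) = mex{0} = 1
g(3) = mex{0} = 1
g(4) = mex{0,1} = 2
g(5) = mex{1} = 0
g(6) = mex{1,2} = 0
g(7) = mex{0,2} = 1
g(8) = mex{0} = 1
So g(8) = 1.
For pile C, compute g(0), g(1), … with moves {4, 5, 6}:
g(0) = mex{} = 0
g(1) = mex{} = 0
g(2) = mex{} = 0
g(3) = mex{} = 0
g(4) = mex{0} = 1
g(5) = mex{0} = 1
g(6) = mex{0} = 1
g(7) = mex{0} = 1
g(8) = mex{0,1} = 2
g(9) = mex{0,1} = 2
g(10) = mex{1} = 0
g(11) = mex{1} = 0
So g(11) = 0.
The value of a disjunctive sum is the nim-sum of the parts.
Combined value = 6 ⊕ 1 ⊕ 0 = 7.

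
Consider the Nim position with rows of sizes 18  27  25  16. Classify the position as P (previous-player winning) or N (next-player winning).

Compute the nim-sum pairwise:
18 ^ 27 = 9
9 ^ 25 = 16
16 ^ 16 = 0
The nim-sum is 0, so this is a P-position: the player to move is in a losing position under optimal play.

P-position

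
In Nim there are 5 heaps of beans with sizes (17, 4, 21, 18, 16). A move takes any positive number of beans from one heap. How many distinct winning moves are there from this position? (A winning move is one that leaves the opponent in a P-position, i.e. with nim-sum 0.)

1

In binary:
  10001  (17)
  00100  (4)
  10101  (21)
  10010  (18)
  10000  (16)
  -----
  00010  (2)
The overall nim-sum is X = 2. A heap of size p has a winning move iff p XOR X < p (reduce it to p XOR X).
  17: 17 XOR 2 = 19 ≥ 17 — no move.
  4: 4 XOR 2 = 6 ≥ 4 — no move.
  21: 21 XOR 2 = 23 ≥ 21 — no move.
  18: 18 XOR 2 = 16 < 18 — winning move (to 16).
  16: 16 XOR 2 = 18 ≥ 16 — no move.
That gives 1 winning move.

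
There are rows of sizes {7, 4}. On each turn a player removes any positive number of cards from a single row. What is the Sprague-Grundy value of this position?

3

Compute the nim-sum pairwise:
7 ⊕ 4 = 3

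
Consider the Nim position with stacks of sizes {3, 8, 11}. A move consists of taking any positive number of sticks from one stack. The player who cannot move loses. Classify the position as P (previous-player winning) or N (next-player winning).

In binary:
  0011  (3)
  1000  (8)
  1011  (11)
  ----
  0000  (0)
The nim-sum is 0, so this is a P-position: the player to move is in a losing position under optimal play.

P-position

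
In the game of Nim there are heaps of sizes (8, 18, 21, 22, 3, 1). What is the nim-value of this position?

27

In binary:
  01000  (8)
  10010  (18)
  10101  (21)
  10110  (22)
  00011  (3)
  00001  (1)
  -----
  11011  (27)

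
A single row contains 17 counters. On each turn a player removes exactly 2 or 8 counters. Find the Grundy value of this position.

1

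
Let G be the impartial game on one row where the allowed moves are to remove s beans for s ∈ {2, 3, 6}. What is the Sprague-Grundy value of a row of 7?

1

Compute g(0), g(1), … for moves {2, 3, 6}:
g(0) = mex{} = 0
g(1) = mex{} = 0
g(2) = mex{0} = 1
g(3) = mex{0} = 1
g(4) = mex{0,1} = 2
g(5) = mex{1} = 0
g(6) = mex{0,1,2} = 3
g(7) = mex{0,2} = 1
So g(7) = 1.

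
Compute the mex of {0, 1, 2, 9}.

3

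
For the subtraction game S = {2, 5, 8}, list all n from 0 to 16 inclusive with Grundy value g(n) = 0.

0, 1, 4, 7, 10, 11, 14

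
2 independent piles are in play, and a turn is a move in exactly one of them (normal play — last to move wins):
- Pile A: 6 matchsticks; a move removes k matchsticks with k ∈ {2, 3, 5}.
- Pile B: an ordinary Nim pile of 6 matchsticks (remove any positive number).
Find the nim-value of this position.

5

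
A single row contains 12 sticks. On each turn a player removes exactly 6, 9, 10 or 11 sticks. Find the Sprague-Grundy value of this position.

2

Grundy values for subtraction set {6, 9, 10, 11}:
g(0) = mex{} = 0
g(1) = mex{} = 0
g(2) = mex{} = 0
g(3) = mex{} = 0
g(4) = mex{} = 0
g(5) = mex{} = 0
g(6) = mex{0} = 1
g(7) = mex{0} = 1
g(8) = mex{0} = 1
g(9) = mex{0} = 1
g(10) = mex{0} = 1
g(11) = mex{0} = 1
g(12) = mex{0,1} = 2
So g(12) = 2.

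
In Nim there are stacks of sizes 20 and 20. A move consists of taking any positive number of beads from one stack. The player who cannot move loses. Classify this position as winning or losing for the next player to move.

Losing position

Compute the nim-sum pairwise:
20 ^ 20 = 0
The nim-sum is 0, so this is a P-position: the player to move is in a losing position under optimal play.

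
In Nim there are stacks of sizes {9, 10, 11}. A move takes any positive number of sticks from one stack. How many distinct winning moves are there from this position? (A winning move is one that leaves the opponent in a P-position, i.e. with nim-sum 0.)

3

Nim-sum: 9 ^ 10 ^ 11 = 8.
The overall nim-sum is X = 8. A stack of size p has a winning move iff p XOR X < p (reduce it to p XOR X).
  9: 9 XOR 8 = 1 < 9 — winning move (to 1).
  10: 10 XOR 8 = 2 < 10 — winning move (to 2).
  11: 11 XOR 8 = 3 < 11 — winning move (to 3).
That gives 3 winning moves.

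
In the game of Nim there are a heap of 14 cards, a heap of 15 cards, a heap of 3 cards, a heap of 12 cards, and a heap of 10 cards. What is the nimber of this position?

4

Write each in binary and XOR column by column:
  1110  (14)
  1111  (15)
  0011  (3)
  1100  (12)
  1010  (10)
  ----
  0100  (4)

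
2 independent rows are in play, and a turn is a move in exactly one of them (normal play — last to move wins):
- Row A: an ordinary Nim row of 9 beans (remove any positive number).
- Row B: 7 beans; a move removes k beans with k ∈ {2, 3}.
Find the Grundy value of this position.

Row A is a plain Nim row of size 9, so its Grundy value is 9.
Build the Grundy sequence for row B with g(k) = mex{g(k−s) : s ∈ {2, 3}, s ≤ k}:
k:     0  1  2  3  4  5  6  7
g(k):  0  0  1  1  2  0  0  1
So g(7) = 1.
The value of a disjunctive sum is the nim-sum of the parts.
Combined value = 9 ⊕ 1 = 8.

8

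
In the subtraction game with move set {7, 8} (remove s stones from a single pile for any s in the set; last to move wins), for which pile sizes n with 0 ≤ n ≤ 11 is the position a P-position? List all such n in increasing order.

0, 1, 2, 3, 4, 5, 6

Compute g(0), g(1), … for moves {7, 8}:
g(0) = mex{} = 0
g(1) = mex{} = 0
g(2) = mex{} = 0
g(3) = mex{} = 0
g(4) = mex{} = 0
g(5) = mex{} = 0
g(6) = mex{} = 0
g(7) = mex{0} = 1
g(8) = mex{0} = 1
g(9) = mex{0} = 1
g(10) = mex{0} = 1
g(11) = mex{0} = 1
The P-positions (g = 0) in 0..11 are 0, 1, 2, 3, 4, 5, 6.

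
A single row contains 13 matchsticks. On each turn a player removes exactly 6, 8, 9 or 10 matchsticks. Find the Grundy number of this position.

Grundy values for subtraction set {6, 8, 9, 10}:
k:     0  1  2  3  4  5  6  7  8  9 10 11 12 13
g(k):  0  0  0  0  0  0  1  1  1  1  1  1  2  2
So g(13) = 2.

2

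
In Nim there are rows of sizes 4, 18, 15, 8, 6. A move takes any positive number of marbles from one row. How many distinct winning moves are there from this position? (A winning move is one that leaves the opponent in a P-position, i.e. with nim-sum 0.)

1

Write each in binary and XOR column by column:
  00100  (4)
  10010  (18)
  01111  (15)
  01000  (8)
  00110  (6)
  -----
  10111  (23)
The overall nim-sum is X = 23. A row of size p has a winning move iff p XOR X < p (reduce it to p XOR X).
  4: 4 XOR 23 = 19 ≥ 4 — no move.
  18: 18 XOR 23 = 5 < 18 — winning move (to 5).
  15: 15 XOR 23 = 24 ≥ 15 — no move.
  8: 8 XOR 23 = 31 ≥ 8 — no move.
  6: 6 XOR 23 = 17 ≥ 6 — no move.
That gives 1 winning move.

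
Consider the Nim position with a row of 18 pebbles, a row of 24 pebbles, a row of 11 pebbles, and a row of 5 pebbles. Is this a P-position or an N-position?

N-position

Nim-sum: 18 XOR 24 XOR 11 XOR 5 = 4.
The nim-sum is 4 ≠ 0, so this is an N-position: the player to move can win.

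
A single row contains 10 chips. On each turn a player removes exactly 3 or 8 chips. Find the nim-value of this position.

1

Build the Grundy sequence with g(k) = mex{g(k−s) : s ∈ {3, 8}, s ≤ k}:
g(0) = mex{} = 0
g(1) = mex{} = 0
g(2) = mex{} = 0
g(3) = mex{0} = 1
g(4) = mex{0} = 1
g(5) = mex{0} = 1
g(6) = mex{1} = 0
g(7) = mex{1} = 0
g(8) = mex{0,1} = 2
g(9) = mex{0} = 1
g(10) = mex{0} = 1
So g(10) = 1.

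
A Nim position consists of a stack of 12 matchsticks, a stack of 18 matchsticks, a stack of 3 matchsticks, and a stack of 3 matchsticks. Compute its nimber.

30

In binary:
  01100  (12)
  10010  (18)
  00011  (3)
  00011  (3)
  -----
  11110  (30)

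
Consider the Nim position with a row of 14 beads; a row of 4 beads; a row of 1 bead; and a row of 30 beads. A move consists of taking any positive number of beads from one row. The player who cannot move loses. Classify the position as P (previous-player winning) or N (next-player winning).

N-position

In binary:
  01110  (14)
  00100  (4)
  00001  (1)
  11110  (30)
  -----
  10101  (21)
The nim-sum is 21 ≠ 0, so this is an N-position: the player to move can win.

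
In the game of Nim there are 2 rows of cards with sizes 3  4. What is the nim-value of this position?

7

Nim-sum: 3 XOR 4 = 7.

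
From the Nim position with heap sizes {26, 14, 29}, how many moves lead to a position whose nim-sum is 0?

3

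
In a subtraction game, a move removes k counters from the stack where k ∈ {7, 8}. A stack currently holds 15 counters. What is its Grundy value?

Build the Grundy sequence with g(k) = mex{g(k−s) : s ∈ {7, 8}, s ≤ k}:
k:     0  1  2  3  4  5  6  7  8  9 10 11 12 13 14 15
g(k):  0  0  0  0  0  0  0  1  1  1  1  1  1  1  2  0
So g(15) = 0.

0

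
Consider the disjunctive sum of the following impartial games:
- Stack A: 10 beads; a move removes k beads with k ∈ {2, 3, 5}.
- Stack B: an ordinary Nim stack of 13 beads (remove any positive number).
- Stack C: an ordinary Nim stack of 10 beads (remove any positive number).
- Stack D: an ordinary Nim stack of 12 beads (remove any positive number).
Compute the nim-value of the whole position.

Build the Grundy sequence for stack A with g(k) = mex{g(k−s) : s ∈ {2, 3, 5}, s ≤ k}:
k:     0  1  2  3  4  5  6  7  8  9 10
g(k):  0  0  1  1  2  2  3  0  0  1  1
So g(10) = 1.
Stack B is a plain Nim stack of size 13, so its Grundy value is 13.
Stack C is a plain Nim stack of size 10, so its Grundy value is 10.
Stack D is a plain Nim stack of size 12, so its Grundy value is 12.
By the Sprague-Grundy theorem, the Grundy value of a sum of independent games is the XOR of the component values.
Combined value = 1 XOR 13 XOR 10 XOR 12 = 10.

10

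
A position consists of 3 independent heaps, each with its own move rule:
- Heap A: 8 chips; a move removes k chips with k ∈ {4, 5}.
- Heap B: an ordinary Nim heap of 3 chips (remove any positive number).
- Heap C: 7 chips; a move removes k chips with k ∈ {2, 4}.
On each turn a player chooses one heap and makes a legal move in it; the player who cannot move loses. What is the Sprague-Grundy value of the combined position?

For heap A, compute g(0), g(1), … with moves {4, 5}:
g(0) = mex{} = 0
g(1) = mex{} = 0
g(2) = mex{} = 0
g(3) = mex{} = 0
g(4) = mex{0} = 1
g(5) = mex{0} = 1
g(6) = mex{0} = 1
g(7) = mex{0} = 1
g(8) = mex{0,1} = 2
So g(8) = 2.
Heap B is a plain Nim heap of size 3, so its Grundy value is 3.
For heap C, compute g(0), g(1), … with moves {2, 4}:
g(0) = mex{} = 0
g(1) = mex{} = 0
g(2) = mex{0} = 1
g(3) = mex{0} = 1
g(4) = mex{0,1} = 2
g(5) = mex{0,1} = 2
g(6) = mex{1,2} = 0
g(7) = mex{1,2} = 0
So g(7) = 0.
By the Sprague-Grundy theorem, the Grundy value of a sum of independent games is the XOR of the component values.
Combined value = 2 ⊕ 3 ⊕ 0 = 1.

1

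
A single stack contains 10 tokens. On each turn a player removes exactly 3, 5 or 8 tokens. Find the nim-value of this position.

Grundy values for subtraction set {3, 5, 8}:
g(0) = mex{} = 0
g(1) = mex{} = 0
g(2) = mex{} = 0
g(3) = mex{0} = 1
g(4) = mex{0} = 1
g(5) = mex{0} = 1
g(6) = mex{0,1} = 2
g(7) = mex{0,1} = 2
g(8) = mex{0,1} = 2
g(9) = mex{0,1,2} = 3
g(10) = mex{0,1,2} = 3
So g(10) = 3.

3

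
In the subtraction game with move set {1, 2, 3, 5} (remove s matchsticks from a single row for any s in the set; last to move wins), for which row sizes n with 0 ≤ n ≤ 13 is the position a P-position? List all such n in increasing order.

0, 4, 8, 12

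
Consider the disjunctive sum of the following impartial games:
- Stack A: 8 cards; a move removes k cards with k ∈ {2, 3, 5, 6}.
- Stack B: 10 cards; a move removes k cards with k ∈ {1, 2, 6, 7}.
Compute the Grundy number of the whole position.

2

Grundy values for stack A (subtraction set {2, 3, 5, 6}):
k:     0  1  2  3  4  5  6  7  8
g(k):  0  0  1  1  2  2  3  3  0
So g(8) = 0.
Grundy values for stack B (subtraction set {1, 2, 6, 7}):
g(0) = mex{} = 0
g(1) = mex{0} = 1
g(2) = mex{0,1} = 2
g(3) = mex{1,2} = 0
g(4) = mex{0,2} = 1
g(5) = mex{0,1} = 2
g(6) = mex{0,1,2} = 3
g(7) = mex{0,1,2,3} = 4
g(8) = mex{1,2,3,4} = 0
g(9) = mex{0,2,4} = 1
g(10) = mex{0,1} = 2
So g(10) = 2.
The value of a disjunctive sum is the nim-sum of the parts.
Combined value = 0 XOR 2 = 2.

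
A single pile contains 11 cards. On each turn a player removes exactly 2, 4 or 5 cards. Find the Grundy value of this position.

2

Build the Grundy sequence with g(k) = mex{g(k−s) : s ∈ {2, 4, 5}, s ≤ k}:
k:     0  1  2  3  4  5  6  7  8  9 10 11
g(k):  0  0  1  1  2  2  3  0  0  1  1  2
So g(11) = 2.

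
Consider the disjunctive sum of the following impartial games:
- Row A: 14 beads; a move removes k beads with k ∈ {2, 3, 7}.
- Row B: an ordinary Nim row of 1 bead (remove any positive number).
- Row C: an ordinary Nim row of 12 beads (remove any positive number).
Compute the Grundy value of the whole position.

15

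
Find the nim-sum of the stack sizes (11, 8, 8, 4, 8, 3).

4

Write each in binary and XOR column by column:
  1011  (11)
  1000  (8)
  1000  (8)
  0100  (4)
  1000  (8)
  0011  (3)
  ----
  0100  (4)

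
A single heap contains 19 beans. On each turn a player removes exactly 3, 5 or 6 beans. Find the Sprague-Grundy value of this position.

Build the Grundy sequence with g(k) = mex{g(k−s) : s ∈ {3, 5, 6}, s ≤ k}:
k:     0  1  2  3  4  5  6  7  8  9 10 11 12 13 14 15 16 17 18 19
g(k):  0  0  0  1  1  1  2  2  2  0  0  0  1  1  1  2  2  2  0  0
So g(19) = 0.

0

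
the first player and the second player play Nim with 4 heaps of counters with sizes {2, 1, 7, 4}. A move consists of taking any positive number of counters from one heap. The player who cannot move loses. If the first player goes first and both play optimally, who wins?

the second player wins

Write each in binary and XOR column by column:
  010  (2)
  001  (1)
  111  (7)
  100  (4)
  ---
  000  (0)
The nim-sum is 0, so this is a P-position: the player to move is in a losing position under optimal play; the first player is about to move from it and so loses — the second player wins.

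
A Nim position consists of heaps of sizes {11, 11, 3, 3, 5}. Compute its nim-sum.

5

Nim-sum: 11 ⊕ 11 ⊕ 3 ⊕ 3 ⊕ 5 = 5.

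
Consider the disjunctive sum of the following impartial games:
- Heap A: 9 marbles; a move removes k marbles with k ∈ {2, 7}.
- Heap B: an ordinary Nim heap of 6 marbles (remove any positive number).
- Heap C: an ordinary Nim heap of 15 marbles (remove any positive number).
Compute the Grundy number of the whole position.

9

Grundy values for heap A (subtraction set {2, 7}):
k:     0  1  2  3  4  5  6  7  8  9
g(k):  0  0  1  1  0  0  1  1  2  0
So g(9) = 0.
Heap B is a plain Nim heap of size 6, so its Grundy value is 6.
Heap C is a plain Nim heap of size 15, so its Grundy value is 15.
The value of a disjunctive sum is the nim-sum of the parts.
Combined value = 0 XOR 6 XOR 15 = 9.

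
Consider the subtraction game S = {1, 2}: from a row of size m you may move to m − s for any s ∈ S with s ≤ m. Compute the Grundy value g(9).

0

Compute g(0), g(1), … for moves {1, 2}:
k:     0  1  2  3  4  5  6  7  8  9
g(k):  0  1  2  0  1  2  0  1  2  0
So g(9) = 0.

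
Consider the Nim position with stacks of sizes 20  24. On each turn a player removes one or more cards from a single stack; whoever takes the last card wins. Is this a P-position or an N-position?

N-position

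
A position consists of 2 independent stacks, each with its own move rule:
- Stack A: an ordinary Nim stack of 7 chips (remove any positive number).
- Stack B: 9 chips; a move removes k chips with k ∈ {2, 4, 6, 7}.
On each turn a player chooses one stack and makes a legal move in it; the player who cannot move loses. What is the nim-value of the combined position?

Stack A is a plain Nim stack of size 7, so its Grundy value is 7.
Grundy values for stack B (subtraction set {2, 4, 6, 7}):
g(0) = mex{} = 0
g(1) = mex{} = 0
g(2) = mex{0} = 1
g(3) = mex{0} = 1
g(4) = mex{0,1} = 2
g(5) = mex{0,1} = 2
g(6) = mex{0,1,2} = 3
g(7) = mex{0,1,2} = 3
g(8) = mex{0,1,2,3} = 4
g(9) = mex{1,2,3} = 0
So g(9) = 0.
The value of a disjunctive sum is the nim-sum of the parts.
Combined value = 7 ⊕ 0 = 7.

7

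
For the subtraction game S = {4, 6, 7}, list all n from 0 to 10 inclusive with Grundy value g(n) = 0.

Grundy values for subtraction set {4, 6, 7}:
g(0) = mex{} = 0
g(1) = mex{} = 0
g(2) = mex{} = 0
g(3) = mex{} = 0
g(4) = mex{0} = 1
g(5) = mex{0} = 1
g(6) = mex{0} = 1
g(7) = mex{0} = 1
g(8) = mex{0,1} = 2
g(9) = mex{0,1} = 2
g(10) = mex{0,1} = 2
The P-positions (g = 0) in 0..10 are 0, 1, 2, 3.

0, 1, 2, 3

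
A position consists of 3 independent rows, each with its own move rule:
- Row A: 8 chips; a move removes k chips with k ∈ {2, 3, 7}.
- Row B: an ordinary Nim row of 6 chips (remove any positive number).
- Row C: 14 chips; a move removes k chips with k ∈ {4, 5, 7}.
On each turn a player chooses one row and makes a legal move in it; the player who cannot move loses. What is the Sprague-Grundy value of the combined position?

Build the Grundy sequence for row A with g(k) = mex{g(k−s) : s ∈ {2, 3, 7}, s ≤ k}:
k:     0  1  2  3  4  5  6  7  8
g(k):  0  0  1  1  2  0  0  1  1
So g(8) = 1.
Row B is a plain Nim row of size 6, so its Grundy value is 6.
For row C, compute g(0), g(1), … with moves {4, 5, 7}:
k:     0  1  2  3  4  5  6  7  8  9 10 11 12 13 14
g(k):  0  0  0  0  1  1  1  1  2  2  2  0  0  0  0
So g(14) = 0.
The value of a disjunctive sum is the nim-sum of the parts.
Combined value = 1 XOR 6 XOR 0 = 7.

7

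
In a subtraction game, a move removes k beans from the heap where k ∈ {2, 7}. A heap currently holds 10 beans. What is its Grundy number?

0

Build the Grundy sequence with g(k) = mex{g(k−s) : s ∈ {2, 7}, s ≤ k}:
k:     0  1  2  3  4  5  6  7  8  9 10
g(k):  0  0  1  1  0  0  1  1  2  0  0
So g(10) = 0.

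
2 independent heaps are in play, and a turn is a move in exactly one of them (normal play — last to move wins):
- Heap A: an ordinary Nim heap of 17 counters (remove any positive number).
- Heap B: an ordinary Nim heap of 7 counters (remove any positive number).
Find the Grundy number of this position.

22

Heap A is a plain Nim heap of size 17, so its Grundy value is 17.
Heap B is a plain Nim heap of size 7, so its Grundy value is 7.
By the Sprague-Grundy theorem, the Grundy value of a sum of independent games is the XOR of the component values.
Combined value = 17 ⊕ 7 = 22.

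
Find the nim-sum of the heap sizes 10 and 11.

Compute the nim-sum pairwise:
10 XOR 11 = 1

1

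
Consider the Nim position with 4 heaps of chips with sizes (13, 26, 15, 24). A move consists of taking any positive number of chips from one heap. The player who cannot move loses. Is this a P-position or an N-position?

Compute the nim-sum pairwise:
13 ^ 26 = 23
23 ^ 15 = 24
24 ^ 24 = 0
The nim-sum is 0, so this is a P-position: the player to move is in a losing position under optimal play.

P-position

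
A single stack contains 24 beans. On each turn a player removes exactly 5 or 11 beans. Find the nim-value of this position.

1

Build the Grundy sequence with g(k) = mex{g(k−s) : s ∈ {5, 11}, s ≤ k}:
k:     0  1  2  3  4  5  6  7  8  9 10 11 12 13 14 15 16 17 18 19 20 21 22 23 24
g(k):  0  0  0  0  0  1  1  1  1  1  0  2  2  2  2  1  0  0  0  0  0  1  1  1  1
So g(24) = 1.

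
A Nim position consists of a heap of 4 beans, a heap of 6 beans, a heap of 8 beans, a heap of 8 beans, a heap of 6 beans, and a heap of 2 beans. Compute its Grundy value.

6

Nim-sum: 4 XOR 6 XOR 8 XOR 8 XOR 6 XOR 2 = 6.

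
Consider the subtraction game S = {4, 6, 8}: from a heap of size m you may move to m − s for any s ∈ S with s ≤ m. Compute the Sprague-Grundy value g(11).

Compute g(0), g(1), … for moves {4, 6, 8}:
g(0) = mex{} = 0
g(1) = mex{} = 0
g(2) = mex{} = 0
g(3) = mex{} = 0
g(4) = mex{0} = 1
g(5) = mex{0} = 1
g(6) = mex{0} = 1
g(7) = mex{0} = 1
g(8) = mex{0,1} = 2
g(9) = mex{0,1} = 2
g(10) = mex{0,1} = 2
g(11) = mex{0,1} = 2
So g(11) = 2.

2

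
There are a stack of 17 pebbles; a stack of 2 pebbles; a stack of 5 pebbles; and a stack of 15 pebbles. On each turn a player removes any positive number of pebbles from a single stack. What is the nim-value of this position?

In binary:
  10001  (17)
  00010  (2)
  00101  (5)
  01111  (15)
  -----
  11001  (25)

25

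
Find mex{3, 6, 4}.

0

0 is not in the set, so the mex is 0.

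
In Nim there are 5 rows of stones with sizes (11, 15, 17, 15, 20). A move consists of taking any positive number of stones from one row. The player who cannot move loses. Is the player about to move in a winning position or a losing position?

In binary:
  01011  (11)
  01111  (15)
  10001  (17)
  01111  (15)
  10100  (20)
  -----
  01110  (14)
The nim-sum is 14 ≠ 0, so this is an N-position: the player to move can win.

Winning position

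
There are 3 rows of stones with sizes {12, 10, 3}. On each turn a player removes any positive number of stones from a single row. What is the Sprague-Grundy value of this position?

Compute the nim-sum pairwise:
12 ⊕ 10 = 6
6 ⊕ 3 = 5

5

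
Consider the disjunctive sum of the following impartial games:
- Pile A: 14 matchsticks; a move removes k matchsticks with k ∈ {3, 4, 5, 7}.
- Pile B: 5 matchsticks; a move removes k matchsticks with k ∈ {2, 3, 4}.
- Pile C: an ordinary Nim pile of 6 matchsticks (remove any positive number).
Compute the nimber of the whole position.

5

Build the Grundy sequence for pile A with g(k) = mex{g(k−s) : s ∈ {3, 4, 5, 7}, s ≤ k}:
g(0) = mex{} = 0
g(1) = mex{} = 0
g(2) = mex{} = 0
g(3) = mex{0} = 1
g(4) = mex{0} = 1
g(5) = mex{0} = 1
g(6) = mex{0,1} = 2
g(7) = mex{0,1} = 2
g(8) = mex{0,1} = 2
g(9) = mex{0,1,2} = 3
g(10) = mex{1,2} = 0
g(11) = mex{1,2} = 0
g(12) = mex{1,2,3} = 0
g(13) = mex{0,2,3} = 1
g(14) = mex{0,2,3} = 1
So g(14) = 1.
Grundy values for pile B (subtraction set {2, 3, 4}):
g(0) = mex{} = 0
g(1) = mex{} = 0
g(2) = mex{0} = 1
g(3) = mex{0} = 1
g(4) = mex{0,1} = 2
g(5) = mex{0,1} = 2
So g(5) = 2.
Pile C is a plain Nim pile of size 6, so its Grundy value is 6.
The value of a disjunctive sum is the nim-sum of the parts.
Combined value = 1 XOR 2 XOR 6 = 5.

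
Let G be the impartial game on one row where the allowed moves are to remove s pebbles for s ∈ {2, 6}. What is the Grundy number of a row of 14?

1

Build the Grundy sequence with g(k) = mex{g(k−s) : s ∈ {2, 6}, s ≤ k}:
k:     0  1  2  3  4  5  6  7  8  9 10 11 12 13 14
g(k):  0  0  1  1  0  0  1  1  0  0  1  1  0  0  1
So g(14) = 1.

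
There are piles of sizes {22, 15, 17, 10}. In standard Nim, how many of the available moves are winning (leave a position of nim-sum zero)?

In binary:
  10110  (22)
  01111  (15)
  10001  (17)
  01010  (10)
  -----
  00010  (2)
The overall nim-sum is X = 2. A pile of size p has a winning move iff p XOR X < p (reduce it to p XOR X).
  22: 22 XOR 2 = 20 < 22 — winning move (to 20).
  15: 15 XOR 2 = 13 < 15 — winning move (to 13).
  17: 17 XOR 2 = 19 ≥ 17 — no move.
  10: 10 XOR 2 = 8 < 10 — winning move (to 8).
That gives 3 winning moves.

3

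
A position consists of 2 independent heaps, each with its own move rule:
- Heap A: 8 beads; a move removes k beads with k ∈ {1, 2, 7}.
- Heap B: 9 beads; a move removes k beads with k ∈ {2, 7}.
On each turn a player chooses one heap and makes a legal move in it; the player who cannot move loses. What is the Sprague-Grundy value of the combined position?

2

Grundy values for heap A (subtraction set {1, 2, 7}):
g(0) = mex{} = 0
g(1) = mex{0} = 1
g(2) = mex{0,1} = 2
g(3) = mex{1,2} = 0
g(4) = mex{0,2} = 1
g(5) = mex{0,1} = 2
g(6) = mex{1,2} = 0
g(7) = mex{0,2} = 1
g(8) = mex{0,1} = 2
So g(8) = 2.
Build the Grundy sequence for heap B with g(k) = mex{g(k−s) : s ∈ {2, 7}, s ≤ k}:
g(0) = mex{} = 0
g(1) = mex{} = 0
g(2) = mex{0} = 1
g(3) = mex{0} = 1
g(4) = mex{1} = 0
g(5) = mex{1} = 0
g(6) = mex{0} = 1
g(7) = mex{0} = 1
g(8) = mex{0,1} = 2
g(9) = mex{1} = 0
So g(9) = 0.
By the Sprague-Grundy theorem, the Grundy value of a sum of independent games is the XOR of the component values.
Combined value = 2 XOR 0 = 2.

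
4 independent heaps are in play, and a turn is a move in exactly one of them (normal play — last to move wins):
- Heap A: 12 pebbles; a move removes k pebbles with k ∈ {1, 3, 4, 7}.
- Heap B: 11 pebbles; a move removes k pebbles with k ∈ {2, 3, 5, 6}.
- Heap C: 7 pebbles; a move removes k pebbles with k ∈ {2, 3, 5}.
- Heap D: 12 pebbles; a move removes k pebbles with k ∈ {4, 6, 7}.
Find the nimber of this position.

3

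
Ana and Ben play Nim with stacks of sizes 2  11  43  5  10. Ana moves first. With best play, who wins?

Nim-sum: 2 XOR 11 XOR 43 XOR 5 XOR 10 = 45.
The nim-sum is 45 ≠ 0, so this is an N-position: the player to move can win; Ana has a winning move.

Ana wins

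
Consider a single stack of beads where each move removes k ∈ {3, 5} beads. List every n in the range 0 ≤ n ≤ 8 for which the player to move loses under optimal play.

0, 1, 2, 8

Build the Grundy sequence with g(k) = mex{g(k−s) : s ∈ {3, 5}, s ≤ k}:
g(0) = mex{} = 0
g(1) = mex{} = 0
g(2) = mex{} = 0
g(3) = mex{0} = 1
g(4) = mex{0} = 1
g(5) = mex{0} = 1
g(6) = mex{0,1} = 2
g(7) = mex{0,1} = 2
g(8) = mex{1} = 0
The P-positions (g = 0) in 0..8 are 0, 1, 2, 8.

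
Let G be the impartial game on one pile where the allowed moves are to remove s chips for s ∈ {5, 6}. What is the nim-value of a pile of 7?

Grundy values for subtraction set {5, 6}:
g(0) = mex{} = 0
g(1) = mex{} = 0
g(2) = mex{} = 0
g(3) = mex{} = 0
g(4) = mex{} = 0
g(5) = mex{0} = 1
g(6) = mex{0} = 1
g(7) = mex{0} = 1
So g(7) = 1.

1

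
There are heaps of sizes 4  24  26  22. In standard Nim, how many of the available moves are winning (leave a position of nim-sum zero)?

3

Bitwise XOR of the heap sizes:
  00100  (4)
  11000  (24)
  11010  (26)
  10110  (22)
  -----
  10000  (16)
The overall nim-sum is X = 16. A heap of size p has a winning move iff p XOR X < p (reduce it to p XOR X).
  4: 4 XOR 16 = 20 ≥ 4 — no move.
  24: 24 XOR 16 = 8 < 24 — winning move (to 8).
  26: 26 XOR 16 = 10 < 26 — winning move (to 10).
  22: 22 XOR 16 = 6 < 22 — winning move (to 6).
That gives 3 winning moves.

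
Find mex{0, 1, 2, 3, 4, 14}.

The values 0, 1, 2, 3, 4 are all present; 5 is the first non-negative integer missing from the set.

5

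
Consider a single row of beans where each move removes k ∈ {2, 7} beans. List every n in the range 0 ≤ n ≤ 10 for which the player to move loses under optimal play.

Grundy values for subtraction set {2, 7}:
k:     0  1  2  3  4  5  6  7  8  9 10
g(k):  0  0  1  1  0  0  1  1  2  0  0
The P-positions (g = 0) in 0..10 are 0, 1, 4, 5, 9, 10.

0, 1, 4, 5, 9, 10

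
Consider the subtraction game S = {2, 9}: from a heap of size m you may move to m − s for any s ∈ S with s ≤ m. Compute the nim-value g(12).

0

Compute g(0), g(1), … for moves {2, 9}:
g(0) = mex{} = 0
g(1) = mex{} = 0
g(2) = mex{0} = 1
g(3) = mex{0} = 1
g(4) = mex{1} = 0
g(5) = mex{1} = 0
g(6) = mex{0} = 1
g(7) = mex{0} = 1
g(8) = mex{1} = 0
g(9) = mex{0,1} = 2
g(10) = mex{0} = 1
g(11) = mex{1,2} = 0
g(12) = mex{1} = 0
So g(12) = 0.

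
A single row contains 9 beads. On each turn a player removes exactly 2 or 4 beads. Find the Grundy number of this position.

Compute g(0), g(1), … for moves {2, 4}:
k:     0  1  2  3  4  5  6  7  8  9
g(k):  0  0  1  1  2  2  0  0  1  1
So g(9) = 1.

1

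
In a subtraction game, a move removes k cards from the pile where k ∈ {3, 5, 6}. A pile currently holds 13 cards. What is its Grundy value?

1

Grundy values for subtraction set {3, 5, 6}:
g(0) = mex{} = 0
g(1) = mex{} = 0
g(2) = mex{} = 0
g(3) = mex{0} = 1
g(4) = mex{0} = 1
g(5) = mex{0} = 1
g(6) = mex{0,1} = 2
g(7) = mex{0,1} = 2
g(8) = mex{0,1} = 2
g(9) = mex{1,2} = 0
g(10) = mex{1,2} = 0
g(11) = mex{1,2} = 0
g(12) = mex{0,2} = 1
g(13) = mex{0,2} = 1
So g(13) = 1.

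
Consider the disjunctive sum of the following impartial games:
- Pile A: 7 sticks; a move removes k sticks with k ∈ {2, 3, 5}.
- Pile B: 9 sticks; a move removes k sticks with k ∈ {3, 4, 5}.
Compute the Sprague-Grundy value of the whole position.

Grundy values for pile A (subtraction set {2, 3, 5}):
k:     0  1  2  3  4  5  6  7
g(k):  0  0  1  1  2  2  3  0
So g(7) = 0.
Grundy values for pile B (subtraction set {3, 4, 5}):
k:     0  1  2  3  4  5  6  7  8  9
g(k):  0  0  0  1  1  1  2  2  0  0
So g(9) = 0.
By the Sprague-Grundy theorem, the Grundy value of a sum of independent games is the XOR of the component values.
Combined value = 0 ⊕ 0 = 0.

0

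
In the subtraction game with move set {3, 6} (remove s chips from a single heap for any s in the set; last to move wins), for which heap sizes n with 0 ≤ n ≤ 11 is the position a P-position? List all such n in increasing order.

0, 1, 2, 9, 10, 11

Grundy values for subtraction set {3, 6}:
k:     0  1  2  3  4  5  6  7  8  9 10 11
g(k):  0  0  0  1  1  1  2  2  2  0  0  0
The P-positions (g = 0) in 0..11 are 0, 1, 2, 9, 10, 11.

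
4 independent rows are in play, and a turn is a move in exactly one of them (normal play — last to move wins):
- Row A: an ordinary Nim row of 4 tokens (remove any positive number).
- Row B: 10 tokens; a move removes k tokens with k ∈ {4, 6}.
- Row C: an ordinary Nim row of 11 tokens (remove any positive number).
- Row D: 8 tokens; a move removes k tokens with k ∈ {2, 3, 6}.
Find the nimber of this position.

13

Row A is a plain Nim row of size 4, so its Grundy value is 4.
Build the Grundy sequence for row B with g(k) = mex{g(k−s) : s ∈ {4, 6}, s ≤ k}:
g(0) = mex{} = 0
g(1) = mex{} = 0
g(2) = mex{} = 0
g(3) = mex{} = 0
g(4) = mex{0} = 1
g(5) = mex{0} = 1
g(6) = mex{0} = 1
g(7) = mex{0} = 1
g(8) = mex{0,1} = 2
g(9) = mex{0,1} = 2
g(10) = mex{1} = 0
So g(10) = 0.
Row C is a plain Nim row of size 11, so its Grundy value is 11.
Grundy values for row D (subtraction set {2, 3, 6}):
g(0) = mex{} = 0
g(1) = mex{} = 0
g(2) = mex{0} = 1
g(3) = mex{0} = 1
g(4) = mex{0,1} = 2
g(5) = mex{1} = 0
g(6) = mex{0,1,2} = 3
g(7) = mex{0,2} = 1
g(8) = mex{0,1,3} = 2
So g(8) = 2.
By the Sprague-Grundy theorem, the Grundy value of a sum of independent games is the XOR of the component values.
Combined value = 4 XOR 0 XOR 11 XOR 2 = 13.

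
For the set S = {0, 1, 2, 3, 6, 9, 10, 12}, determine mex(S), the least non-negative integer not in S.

4

The values 0, 1, 2, 3 are all present; 4 is the first non-negative integer missing from the set.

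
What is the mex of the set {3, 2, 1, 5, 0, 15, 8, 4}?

6

The values 0, 1, 2, 3, 4, 5 are all present; 6 is the first non-negative integer missing from the set.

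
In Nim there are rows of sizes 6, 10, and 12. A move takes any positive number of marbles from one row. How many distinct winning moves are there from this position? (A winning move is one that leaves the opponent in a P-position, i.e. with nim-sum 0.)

Nim-sum: 6 XOR 10 XOR 12 = 0.
The nim-sum is already 0, so every move leaves a nonzero nim-sum — there are no winning moves.

0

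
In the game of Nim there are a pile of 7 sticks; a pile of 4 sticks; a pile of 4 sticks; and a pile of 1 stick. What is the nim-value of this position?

Nim-sum: 7 ^ 4 ^ 4 ^ 1 = 6.

6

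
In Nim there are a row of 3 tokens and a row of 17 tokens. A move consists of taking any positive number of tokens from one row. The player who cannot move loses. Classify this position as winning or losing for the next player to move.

Winning position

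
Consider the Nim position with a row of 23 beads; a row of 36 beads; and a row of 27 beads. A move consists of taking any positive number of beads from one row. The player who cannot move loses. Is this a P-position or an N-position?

N-position

Bitwise XOR of the heap sizes:
  010111  (23)
  100100  (36)
  011011  (27)
  ------
  101000  (40)
The nim-sum is 40 ≠ 0, so this is an N-position: the player to move can win.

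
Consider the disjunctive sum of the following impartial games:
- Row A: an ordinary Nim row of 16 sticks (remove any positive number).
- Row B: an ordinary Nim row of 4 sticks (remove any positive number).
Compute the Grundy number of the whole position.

20

Row A is a plain Nim row of size 16, so its Grundy value is 16.
Row B is a plain Nim row of size 4, so its Grundy value is 4.
By the Sprague-Grundy theorem, the Grundy value of a sum of independent games is the XOR of the component values.
Combined value = 16 ⊕ 4 = 20.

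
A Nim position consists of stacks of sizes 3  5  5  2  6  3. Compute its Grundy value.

4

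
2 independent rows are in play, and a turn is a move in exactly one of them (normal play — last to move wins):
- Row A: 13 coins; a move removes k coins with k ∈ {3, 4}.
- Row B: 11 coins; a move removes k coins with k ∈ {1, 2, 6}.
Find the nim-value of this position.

3

Build the Grundy sequence for row A with g(k) = mex{g(k−s) : s ∈ {3, 4}, s ≤ k}:
g(0) = mex{} = 0
g(1) = mex{} = 0
g(2) = mex{} = 0
g(3) = mex{0} = 1
g(4) = mex{0} = 1
g(5) = mex{0} = 1
g(6) = mex{0,1} = 2
g(7) = mex{1} = 0
g(8) = mex{1} = 0
g(9) = mex{1,2} = 0
g(10) = mex{0,2} = 1
g(11) = mex{0} = 1
g(12) = mex{0} = 1
g(13) = mex{0,1} = 2
So g(13) = 2.
For row B, compute g(0), g(1), … with moves {1, 2, 6}:
g(0) = mex{} = 0
g(1) = mex{0} = 1
g(2) = mex{0,1} = 2
g(3) = mex{1,2} = 0
g(4) = mex{0,2} = 1
g(5) = mex{0,1} = 2
g(6) = mex{0,1,2} = 3
g(7) = mex{1,2,3} = 0
g(8) = mex{0,2,3} = 1
g(9) = mex{0,1} = 2
g(10) = mex{1,2} = 0
g(11) = mex{0,2} = 1
So g(11) = 1.
By the Sprague-Grundy theorem, the Grundy value of a sum of independent games is the XOR of the component values.
Combined value = 2 ⊕ 1 = 3.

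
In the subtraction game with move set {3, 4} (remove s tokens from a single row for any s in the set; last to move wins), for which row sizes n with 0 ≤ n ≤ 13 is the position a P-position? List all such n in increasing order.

Build the Grundy sequence with g(k) = mex{g(k−s) : s ∈ {3, 4}, s ≤ k}:
g(0) = mex{} = 0
g(1) = mex{} = 0
g(2) = mex{} = 0
g(3) = mex{0} = 1
g(4) = mex{0} = 1
g(5) = mex{0} = 1
g(6) = mex{0,1} = 2
g(7) = mex{1} = 0
g(8) = mex{1} = 0
g(9) = mex{1,2} = 0
g(10) = mex{0,2} = 1
g(11) = mex{0} = 1
g(12) = mex{0} = 1
g(13) = mex{0,1} = 2
The P-positions (g = 0) in 0..13 are 0, 1, 2, 7, 8, 9.

0, 1, 2, 7, 8, 9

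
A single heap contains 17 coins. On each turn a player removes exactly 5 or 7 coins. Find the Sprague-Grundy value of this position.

1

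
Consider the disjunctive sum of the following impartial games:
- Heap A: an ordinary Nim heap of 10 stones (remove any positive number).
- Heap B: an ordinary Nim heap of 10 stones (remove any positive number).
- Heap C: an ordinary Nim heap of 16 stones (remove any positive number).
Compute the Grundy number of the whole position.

16

Heap A is a plain Nim heap of size 10, so its Grundy value is 10.
Heap B is a plain Nim heap of size 10, so its Grundy value is 10.
Heap C is a plain Nim heap of size 16, so its Grundy value is 16.
By the Sprague-Grundy theorem, the Grundy value of a sum of independent games is the XOR of the component values.
Combined value = 10 XOR 10 XOR 16 = 16.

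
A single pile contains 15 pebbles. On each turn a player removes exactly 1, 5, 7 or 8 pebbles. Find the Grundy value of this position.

Grundy values for subtraction set {1, 5, 7, 8}:
k:     0  1  2  3  4  5  6  7  8  9 10 11 12 13 14 15
g(k):  0  1  0  1  0  1  0  1  2  3  2  3  2  3  2  0
So g(15) = 0.

0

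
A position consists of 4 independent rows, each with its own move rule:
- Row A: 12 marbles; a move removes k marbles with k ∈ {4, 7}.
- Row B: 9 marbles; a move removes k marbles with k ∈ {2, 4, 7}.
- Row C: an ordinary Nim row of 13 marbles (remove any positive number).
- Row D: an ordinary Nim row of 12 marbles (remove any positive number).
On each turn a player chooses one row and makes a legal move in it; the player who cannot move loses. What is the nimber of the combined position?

1

Build the Grundy sequence for row A with g(k) = mex{g(k−s) : s ∈ {4, 7}, s ≤ k}:
g(0) = mex{} = 0
g(1) = mex{} = 0
g(2) = mex{} = 0
g(3) = mex{} = 0
g(4) = mex{0} = 1
g(5) = mex{0} = 1
g(6) = mex{0} = 1
g(7) = mex{0} = 1
g(8) = mex{0,1} = 2
g(9) = mex{0,1} = 2
g(10) = mex{0,1} = 2
g(11) = mex{1} = 0
g(12) = mex{1,2} = 0
So g(12) = 0.
Grundy values for row B (subtraction set {2, 4, 7}):
k:     0  1  2  3  4  5  6  7  8  9
g(k):  0  0  1  1  2  2  0  3  1  0
So g(9) = 0.
Row C is a plain Nim row of size 13, so its Grundy value is 13.
Row D is a plain Nim row of size 12, so its Grundy value is 12.
By the Sprague-Grundy theorem, the Grundy value of a sum of independent games is the XOR of the component values.
Combined value = 0 ⊕ 0 ⊕ 13 ⊕ 12 = 1.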